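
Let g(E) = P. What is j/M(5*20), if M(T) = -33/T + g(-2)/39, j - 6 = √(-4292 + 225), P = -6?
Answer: -7800/629 - 9100*I*√83/629 ≈ -12.401 - 131.8*I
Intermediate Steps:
g(E) = -6
j = 6 + 7*I*√83 (j = 6 + √(-4292 + 225) = 6 + √(-4067) = 6 + 7*I*√83 ≈ 6.0 + 63.773*I)
M(T) = -2/13 - 33/T (M(T) = -33/T - 6/39 = -33/T - 6*1/39 = -33/T - 2/13 = -2/13 - 33/T)
j/M(5*20) = (6 + 7*I*√83)/(-2/13 - 33/(5*20)) = (6 + 7*I*√83)/(-2/13 - 33/100) = (6 + 7*I*√83)/(-629/1300) = (6 + 7*I*√83)*(-1300/629) = -7800/629 - 9100*I*√83/629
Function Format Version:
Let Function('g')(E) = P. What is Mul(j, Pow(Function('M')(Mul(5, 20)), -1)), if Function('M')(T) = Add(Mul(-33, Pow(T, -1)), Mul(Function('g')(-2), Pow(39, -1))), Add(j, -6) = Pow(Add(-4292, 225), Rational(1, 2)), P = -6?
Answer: Add(Rational(-7800, 629), Mul(Rational(-9100, 629), I, Pow(83, Rational(1, 2)))) ≈ Add(-12.401, Mul(-131.80, I))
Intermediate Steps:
Function('g')(E) = -6
j = Add(6, Mul(7, I, Pow(83, Rational(1, 2)))) (j = Add(6, Pow(Add(-4292, 225), Rational(1, 2))) = Add(6, Pow(-4067, Rational(1, 2))) = Add(6, Mul(7, I, Pow(83, Rational(1, 2)))) ≈ Add(6.0000, Mul(63.773, I)))
Function('M')(T) = Add(Rational(-2, 13), Mul(-33, Pow(T, -1))) (Function('M')(T) = Add(Mul(-33, Pow(T, -1)), Mul(-6, Pow(39, -1))) = Add(Mul(-33, Pow(T, -1)), Mul(-6, Rational(1, 39))) = Add(Mul(-33, Pow(T, -1)), Rational(-2, 13)) = Add(Rational(-2, 13), Mul(-33, Pow(T, -1))))
Mul(j, Pow(Function('M')(Mul(5, 20)), -1)) = Mul(Add(6, Mul(7, I, Pow(83, Rational(1, 2)))), Pow(Add(Rational(-2, 13), Mul(-33, Pow(Mul(5, 20), -1))), -1)) = Mul(Add(6, Mul(7, I, Pow(83, Rational(1, 2)))), Pow(Add(Rational(-2, 13), Mul(-33, Pow(100, -1))), -1)) = Mul(Add(6, Mul(7, I, Pow(83, Rational(1, 2)))), Pow(Add(Rational(-2, 13), Mul(-33, Rational(1, 100))), -1)) = Mul(Add(6, Mul(7, I, Pow(83, Rational(1, 2)))), Pow(Add(Rational(-2, 13), Rational(-33, 100)), -1)) = Mul(Add(6, Mul(7, I, Pow(83, Rational(1, 2)))), Pow(Rational(-629, 1300), -1)) = Mul(Add(6, Mul(7, I, Pow(83, Rational(1, 2)))), Rational(-1300, 629)) = Add(Rational(-7800, 629), Mul(Rational(-9100, 629), I, Pow(83, Rational(1, 2))))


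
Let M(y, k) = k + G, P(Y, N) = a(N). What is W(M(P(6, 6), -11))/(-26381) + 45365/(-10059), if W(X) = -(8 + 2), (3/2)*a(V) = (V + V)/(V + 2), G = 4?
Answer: -1196673475/265366479 ≈ -4.5095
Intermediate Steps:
a(V) = 4*V/(3*(2 + V)) (a(V) = 2*((V + V)/(V + 2))/3 = 2*((2*V)/(2 + V))/3 = 2*(2*V/(2 + V))/3 = 4*V/(3*(2 + V)))
P(Y, N) = 4*N/(3*(2 + N))
M(y, k) = 4 + k (M(y, k) = k + 4 = 4 + k)
W(X) = -10 (W(X) = -1*10 = -10)
W(M(P(6, 6), -11))/(-26381) + 45365/(-10059) = -10/(-26381) + 45365/(-10059) = -10*(-1/26381) + 45365*(-1/10059) = 10/26381 - 45365/10059 = -1196673475/265366479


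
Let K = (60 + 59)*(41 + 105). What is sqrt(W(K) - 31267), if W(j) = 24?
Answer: I*sqrt(31243) ≈ 176.76*I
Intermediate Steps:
K = 17374 (K = 119*146 = 17374)
sqrt(W(K) - 31267) = sqrt(24 - 31267) = sqrt(-31243) = I*sqrt(31243)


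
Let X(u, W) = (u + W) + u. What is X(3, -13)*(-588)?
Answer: 4116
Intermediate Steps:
X(u, W) = W + 2*u (X(u, W) = (W + u) + u = W + 2*u)
X(3, -13)*(-588) = (-13 + 2*3)*(-588) = (-13 + 6)*(-588) = -7*(-588) = 4116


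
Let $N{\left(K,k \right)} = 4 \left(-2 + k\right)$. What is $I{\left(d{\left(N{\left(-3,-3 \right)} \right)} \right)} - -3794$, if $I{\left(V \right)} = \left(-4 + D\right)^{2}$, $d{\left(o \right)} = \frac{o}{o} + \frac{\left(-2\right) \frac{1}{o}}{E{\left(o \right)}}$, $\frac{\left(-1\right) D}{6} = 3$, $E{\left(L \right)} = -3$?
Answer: $4278$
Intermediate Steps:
$N{\left(K,k \right)} = -8 + 4 k$
$D = -18$ ($D = \left(-6\right) 3 = -18$)
$d{\left(o \right)} = 1 + \frac{2}{3 o}$ ($d{\left(o \right)} = \frac{o}{o} + \frac{\left(-2\right) \frac{1}{o}}{-3} = 1 + - \frac{2}{o} \left(- \frac{1}{3}\right) = 1 + \frac{2}{3 o}$)
$I{\left(V \right)} = 484$ ($I{\left(V \right)} = \left(-4 - 18\right)^{2} = \left(-22\right)^{2} = 484$)
$I{\left(d{\left(N{\left(-3,-3 \right)} \right)} \right)} - -3794 = 484 - -3794 = 484 + 3794 = 4278$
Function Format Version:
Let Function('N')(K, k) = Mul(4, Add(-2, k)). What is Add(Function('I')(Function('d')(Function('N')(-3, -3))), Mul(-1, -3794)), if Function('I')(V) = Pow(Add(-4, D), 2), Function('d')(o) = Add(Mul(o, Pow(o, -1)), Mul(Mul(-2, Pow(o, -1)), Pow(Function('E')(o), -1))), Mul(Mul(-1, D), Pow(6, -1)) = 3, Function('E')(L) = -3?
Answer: 4278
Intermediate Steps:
Function('N')(K, k) = Add(-8, Mul(4, k))
D = -18 (D = Mul(-6, 3) = -18)
Function('d')(o) = Add(1, Mul(Rational(2, 3), Pow(o, -1))) (Function('d')(o) = Add(Mul(o, Pow(o, -1)), Mul(Mul(-2, Pow(o, -1)), Pow(-3, -1))) = Add(1, Mul(Mul(-2, Pow(o, -1)), Rational(-1, 3))) = Add(1, Mul(Rational(2, 3), Pow(o, -1))))
Function('I')(V) = 484 (Function('I')(V) = Pow(Add(-4, -18), 2) = Pow(-22, 2) = 484)
Add(Function('I')(Function('d')(Function('N')(-3, -3))), Mul(-1, -3794)) = Add(484, Mul(-1, -3794)) = Add(484, 3794) = 4278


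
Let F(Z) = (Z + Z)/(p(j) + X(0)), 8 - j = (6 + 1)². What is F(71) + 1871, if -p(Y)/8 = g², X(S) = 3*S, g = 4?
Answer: 119673/64 ≈ 1869.9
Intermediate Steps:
j = -41 (j = 8 - (6 + 1)² = 8 - 1*7² = 8 - 1*49 = 8 - 49 = -41)
p(Y) = -128 (p(Y) = -8*4² = -8*16 = -128)
F(Z) = -Z/64 (F(Z) = (Z + Z)/(-128 + 3*0) = (2*Z)/(-128 + 0) = (2*Z)/(-128) = (2*Z)*(-1/128) = -Z/64)
F(71) + 1871 = -1/64*71 + 1871 = -71/64 + 1871 = 119673/64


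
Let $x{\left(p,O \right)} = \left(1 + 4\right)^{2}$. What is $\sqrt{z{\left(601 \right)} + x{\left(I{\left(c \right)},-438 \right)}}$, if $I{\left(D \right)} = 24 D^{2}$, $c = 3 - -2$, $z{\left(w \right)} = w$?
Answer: $\sqrt{626} \approx 25.02$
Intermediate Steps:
$c = 5$ ($c = 3 + 2 = 5$)
$x{\left(p,O \right)} = 25$ ($x{\left(p,O \right)} = 5^{2} = 25$)
$\sqrt{z{\left(601 \right)} + x{\left(I{\left(c \right)},-438 \right)}} = \sqrt{601 + 25} = \sqrt{626}$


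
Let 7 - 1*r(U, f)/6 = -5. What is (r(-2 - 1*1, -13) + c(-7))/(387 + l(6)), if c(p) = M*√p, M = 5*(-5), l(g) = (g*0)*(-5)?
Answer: 8/43 - 25*I*√7/387 ≈ 0.18605 - 0.17091*I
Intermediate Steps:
l(g) = 0 (l(g) = 0*(-5) = 0)
M = -25
r(U, f) = 72 (r(U, f) = 42 - 6*(-5) = 42 + 30 = 72)
c(p) = -25*√p
(r(-2 - 1*1, -13) + c(-7))/(387 + l(6)) = (72 - 25*I*√7)/(387 + 0) = (72 - 25*I*√7)/387 = (72 - 25*I*√7)*(1/387) = 8/43 - 25*I*√7/387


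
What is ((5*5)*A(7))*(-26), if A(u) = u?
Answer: -4550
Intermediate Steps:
((5*5)*A(7))*(-26) = ((5*5)*7)*(-26) = (25*7)*(-26) = 175*(-26) = -4550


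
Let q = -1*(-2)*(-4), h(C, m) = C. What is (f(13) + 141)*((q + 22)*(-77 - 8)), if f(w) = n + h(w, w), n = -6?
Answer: -176120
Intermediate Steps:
q = -8 (q = 2*(-4) = -8)
f(w) = -6 + w
(f(13) + 141)*((q + 22)*(-77 - 8)) = ((-6 + 13) + 141)*((-8 + 22)*(-77 - 8)) = (7 + 141)*(14*(-85)) = 148*(-1190) = -176120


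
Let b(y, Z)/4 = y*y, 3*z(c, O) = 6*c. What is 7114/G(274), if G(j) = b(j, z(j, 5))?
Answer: 3557/150152 ≈ 0.023689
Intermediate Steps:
z(c, O) = 2*c (z(c, O) = (6*c)/3 = 2*c)
b(y, Z) = 4*y² (b(y, Z) = 4*(y*y) = 4*y²)
G(j) = 4*j²
7114/G(274) = 7114/((4*274²)) = 7114/((4*75076)) = 7114/300304 = 7114*(1/300304) = 3557/150152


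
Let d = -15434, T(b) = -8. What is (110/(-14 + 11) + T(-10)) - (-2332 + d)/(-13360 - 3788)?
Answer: -391855/8574 ≈ -45.703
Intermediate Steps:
(110/(-14 + 11) + T(-10)) - (-2332 + d)/(-13360 - 3788) = (110/(-14 + 11) - 8) - (-2332 - 15434)/(-13360 - 3788) = (110/(-3) - 8) - (-17766)/(-17148) = (110*(-⅓) - 8) - (-17766)*(-1)/17148 = (-110/3 - 8) - 1*2961/2858 = -134/3 - 2961/2858 = -391855/8574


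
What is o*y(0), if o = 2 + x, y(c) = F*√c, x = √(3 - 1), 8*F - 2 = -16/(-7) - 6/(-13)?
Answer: 0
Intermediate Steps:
F = 54/91 (F = ¼ + (-16/(-7) - 6/(-13))/8 = ¼ + (-16*(-⅐) - 6*(-1/13))/8 = ¼ + (16/7 + 6/13)/8 = ¼ + (⅛)*(250/91) = ¼ + 125/364 = 54/91 ≈ 0.59341)
x = √2 ≈ 1.4142
y(c) = 54*√c/91
o = 2 + √2 ≈ 3.4142
o*y(0) = (2 + √2)*(54*√0/91) = (2 + √2)*((54/91)*0) = (2 + √2)*0 = 0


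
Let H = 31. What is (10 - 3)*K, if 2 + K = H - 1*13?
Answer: 112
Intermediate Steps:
K = 16 (K = -2 + (31 - 1*13) = -2 + (31 - 13) = -2 + 18 = 16)
(10 - 3)*K = (10 - 3)*16 = 7*16 = 112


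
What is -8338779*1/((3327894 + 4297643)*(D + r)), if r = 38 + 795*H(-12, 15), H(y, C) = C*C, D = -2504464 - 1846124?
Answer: 8338779/31811262064475 ≈ 2.6213e-7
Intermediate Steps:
D = -4350588
H(y, C) = C²
r = 178913 (r = 38 + 795*15² = 38 + 795*225 = 38 + 178875 = 178913)
-8338779*1/((3327894 + 4297643)*(D + r)) = -8338779*1/((-4350588 + 178913)*(3327894 + 4297643)) = -8338779/((-4171675*7625537)) = -8338779/(-31811262064475) = -8338779*(-1/31811262064475) = 8338779/31811262064475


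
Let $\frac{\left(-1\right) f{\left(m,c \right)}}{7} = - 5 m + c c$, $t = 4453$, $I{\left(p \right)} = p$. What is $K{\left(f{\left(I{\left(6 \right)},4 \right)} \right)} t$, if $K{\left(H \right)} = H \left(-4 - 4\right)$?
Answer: $-3491152$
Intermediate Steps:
$f{\left(m,c \right)} = - 7 c^{2} + 35 m$ ($f{\left(m,c \right)} = - 7 \left(- 5 m + c c\right) = - 7 \left(- 5 m + c^{2}\right) = - 7 \left(c^{2} - 5 m\right) = - 7 c^{2} + 35 m$)
$K{\left(H \right)} = - 8 H$ ($K{\left(H \right)} = H \left(-4 - 4\right) = H \left(-8\right) = - 8 H$)
$K{\left(f{\left(I{\left(6 \right)},4 \right)} \right)} t = - 8 \left(- 7 \cdot 4^{2} + 35 \cdot 6\right) 4453 = - 8 \left(\left(-7\right) 16 + 210\right) 4453 = - 8 \left(-112 + 210\right) 4453 = \left(-8\right) 98 \cdot 4453 = \left(-784\right) 4453 = -3491152$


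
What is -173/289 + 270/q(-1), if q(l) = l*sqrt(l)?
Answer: -173/289 + 270*I ≈ -0.59862 + 270.0*I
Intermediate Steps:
q(l) = l**(3/2)
-173/289 + 270/q(-1) = -173/289 + 270/((-1)**(3/2)) = -173*1/289 + 270/((-I)) = -173/289 + 270*I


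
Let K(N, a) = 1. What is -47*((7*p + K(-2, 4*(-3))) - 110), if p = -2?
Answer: 5781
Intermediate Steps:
-47*((7*p + K(-2, 4*(-3))) - 110) = -47*((7*(-2) + 1) - 110) = -47*((-14 + 1) - 110) = -47*(-13 - 110) = -47*(-123) = 5781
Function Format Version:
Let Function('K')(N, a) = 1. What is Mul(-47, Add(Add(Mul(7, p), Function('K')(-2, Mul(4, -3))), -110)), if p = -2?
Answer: 5781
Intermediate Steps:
Mul(-47, Add(Add(Mul(7, p), Function('K')(-2, Mul(4, -3))), -110)) = Mul(-47, Add(Add(Mul(7, -2), 1), -110)) = Mul(-47, Add(Add(-14, 1), -110)) = Mul(-47, Add(-13, -110)) = Mul(-47, -123) = 5781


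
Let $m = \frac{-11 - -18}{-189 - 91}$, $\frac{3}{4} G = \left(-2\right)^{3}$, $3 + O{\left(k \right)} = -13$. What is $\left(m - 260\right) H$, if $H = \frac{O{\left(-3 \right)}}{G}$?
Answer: $- \frac{31203}{80} \approx -390.04$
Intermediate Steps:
$O{\left(k \right)} = -16$ ($O{\left(k \right)} = -3 - 13 = -16$)
$G = - \frac{32}{3}$ ($G = \frac{4 \left(-2\right)^{3}}{3} = \frac{4}{3} \left(-8\right) = - \frac{32}{3} \approx -10.667$)
$H = \frac{3}{2}$ ($H = - \frac{16}{- \frac{32}{3}} = \left(-16\right) \left(- \frac{3}{32}\right) = \frac{3}{2} \approx 1.5$)
$m = - \frac{1}{40}$ ($m = \frac{-11 + \left(-3 + 21\right)}{-280} = \left(-11 + 18\right) \left(- \frac{1}{280}\right) = 7 \left(- \frac{1}{280}\right) = - \frac{1}{40} \approx -0.025$)
$\left(m - 260\right) H = \left(- \frac{1}{40} - 260\right) \frac{3}{2} = \left(- \frac{10401}{40}\right) \frac{3}{2} = - \frac{31203}{80}$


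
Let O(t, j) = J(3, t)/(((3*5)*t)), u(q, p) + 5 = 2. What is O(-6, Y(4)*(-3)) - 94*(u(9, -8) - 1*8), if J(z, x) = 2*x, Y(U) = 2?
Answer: 15512/15 ≈ 1034.1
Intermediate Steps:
u(q, p) = -3 (u(q, p) = -5 + 2 = -3)
O(t, j) = 2/15 (O(t, j) = (2*t)/(((3*5)*t)) = (2*t)/((15*t)) = (2*t)*(1/(15*t)) = 2/15)
O(-6, Y(4)*(-3)) - 94*(u(9, -8) - 1*8) = 2/15 - 94*(-3 - 1*8) = 2/15 - 94*(-3 - 8) = 2/15 - 94*(-11) = 2/15 + 1034 = 15512/15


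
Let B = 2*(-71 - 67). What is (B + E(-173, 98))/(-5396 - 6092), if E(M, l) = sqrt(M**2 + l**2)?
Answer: 69/2872 - sqrt(39533)/11488 ≈ 0.0067175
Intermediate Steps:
B = -276 (B = 2*(-138) = -276)
(B + E(-173, 98))/(-5396 - 6092) = (-276 + sqrt((-173)**2 + 98**2))/(-5396 - 6092) = (-276 + sqrt(29929 + 9604))/(-11488) = (-276 + sqrt(39533))*(-1/11488) = 69/2872 - sqrt(39533)/11488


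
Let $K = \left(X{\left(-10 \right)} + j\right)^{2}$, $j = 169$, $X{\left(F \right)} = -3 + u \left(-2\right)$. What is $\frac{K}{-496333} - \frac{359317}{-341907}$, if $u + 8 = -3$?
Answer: $\frac{166256523553}{169699727031} \approx 0.97971$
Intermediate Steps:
$u = -11$ ($u = -8 - 3 = -11$)
$X{\left(F \right)} = 19$ ($X{\left(F \right)} = -3 - -22 = -3 + 22 = 19$)
$K = 35344$ ($K = \left(19 + 169\right)^{2} = 188^{2} = 35344$)
$\frac{K}{-496333} - \frac{359317}{-341907} = \frac{35344}{-496333} - \frac{359317}{-341907} = 35344 \left(- \frac{1}{496333}\right) - - \frac{359317}{341907} = - \frac{35344}{496333} + \frac{359317}{341907} = \frac{166256523553}{169699727031}$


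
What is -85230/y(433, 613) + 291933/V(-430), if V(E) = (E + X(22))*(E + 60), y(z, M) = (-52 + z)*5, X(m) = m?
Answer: -273559743/6390640 ≈ -42.806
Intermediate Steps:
y(z, M) = -260 + 5*z
V(E) = (22 + E)*(60 + E) (V(E) = (E + 22)*(E + 60) = (22 + E)*(60 + E))
-85230/y(433, 613) + 291933/V(-430) = -85230/(-260 + 5*433) + 291933/(1320 + (-430)² + 82*(-430)) = -85230/(-260 + 2165) + 291933/(1320 + 184900 - 35260) = -85230/1905 + 291933/150960 = -85230*1/1905 + 291933*(1/150960) = -5682/127 + 97311/50320 = -273559743/6390640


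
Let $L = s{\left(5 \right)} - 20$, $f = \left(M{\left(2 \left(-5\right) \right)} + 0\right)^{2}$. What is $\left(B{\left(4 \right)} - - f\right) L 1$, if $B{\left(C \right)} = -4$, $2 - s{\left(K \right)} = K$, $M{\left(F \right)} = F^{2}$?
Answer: $-229908$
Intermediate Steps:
$s{\left(K \right)} = 2 - K$
$f = 10000$ ($f = \left(\left(2 \left(-5\right)\right)^{2} + 0\right)^{2} = \left(\left(-10\right)^{2} + 0\right)^{2} = \left(100 + 0\right)^{2} = 100^{2} = 10000$)
$L = -23$ ($L = \left(2 - 5\right) - 20 = -3 - 20 = -23$)
$\left(B{\left(4 \right)} - - f\right) L 1 = \left(-4 - \left(-1\right) 10000\right) \left(-23\right) 1 = \left(-4 - -10000\right) \left(-23\right) 1 = \left(-4 + 10000\right) \left(-23\right) 1 = 9996 \left(-23\right) 1 = \left(-229908\right) 1 = -229908$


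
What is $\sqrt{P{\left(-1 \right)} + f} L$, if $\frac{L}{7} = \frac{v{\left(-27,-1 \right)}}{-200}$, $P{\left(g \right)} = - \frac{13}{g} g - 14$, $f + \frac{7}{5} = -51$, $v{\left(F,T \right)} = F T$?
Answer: $- \frac{189 i \sqrt{1985}}{1000} \approx - 8.4206 i$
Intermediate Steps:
$f = - \frac{262}{5}$ ($f = - \frac{7}{5} - 51 = - \frac{262}{5} \approx -52.4$)
$P{\left(g \right)} = -27$ ($P{\left(g \right)} = -13 - 14 = -27$)
$L = - \frac{189}{200}$ ($L = 7 \frac{\left(-27\right) \left(-1\right)}{-200} = 7 \cdot 27 \left(- \frac{1}{200}\right) = 7 \left(- \frac{27}{200}\right) = - \frac{189}{200} \approx -0.945$)
$\sqrt{P{\left(-1 \right)} + f} L = \sqrt{-27 - \frac{262}{5}} \left(- \frac{189}{200}\right) = \sqrt{- \frac{397}{5}} \left(- \frac{189}{200}\right) = \frac{i \sqrt{1985}}{5} \left(- \frac{189}{200}\right) = - \frac{189 i \sqrt{1985}}{1000}$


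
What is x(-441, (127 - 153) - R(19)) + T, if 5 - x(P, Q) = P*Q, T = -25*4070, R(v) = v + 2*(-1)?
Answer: -120708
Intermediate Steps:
R(v) = -2 + v (R(v) = v - 2 = -2 + v)
T = -101750
x(P, Q) = 5 - P*Q
x(-441, (127 - 153) - R(19)) + T = (5 - 1*(-441)*((127 - 153) - (-2 + 19))) - 101750 = (5 - 1*(-441)*(-26 - 1*17)) - 101750 = (5 - 1*(-441)*(-26 - 17)) - 101750 = (5 - 1*(-441)*(-43)) - 101750 = (5 - 18963) - 101750 = -18958 - 101750 = -120708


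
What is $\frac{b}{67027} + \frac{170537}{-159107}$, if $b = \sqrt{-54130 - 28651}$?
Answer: $- \frac{170537}{159107} + \frac{i \sqrt{82781}}{67027} \approx -1.0718 + 0.0042926 i$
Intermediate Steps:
$b = i \sqrt{82781}$ ($b = \sqrt{-82781} = i \sqrt{82781} \approx 287.72 i$)
$\frac{b}{67027} + \frac{170537}{-159107} = \frac{i \sqrt{82781}}{67027} + \frac{170537}{-159107} = i \sqrt{82781} \cdot \frac{1}{67027} + 170537 \left(- \frac{1}{159107}\right) = \frac{i \sqrt{82781}}{67027} - \frac{170537}{159107} = - \frac{170537}{159107} + \frac{i \sqrt{82781}}{67027}$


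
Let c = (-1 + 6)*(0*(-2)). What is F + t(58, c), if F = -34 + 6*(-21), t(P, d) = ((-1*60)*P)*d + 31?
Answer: -129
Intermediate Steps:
c = 0 (c = 5*0 = 0)
t(P, d) = 31 - 60*P*d (t(P, d) = (-60*P)*d + 31 = -60*P*d + 31 = 31 - 60*P*d)
F = -160 (F = -34 - 126 = -160)
F + t(58, c) = -160 + (31 - 60*58*0) = -160 + (31 + 0) = -160 + 31 = -129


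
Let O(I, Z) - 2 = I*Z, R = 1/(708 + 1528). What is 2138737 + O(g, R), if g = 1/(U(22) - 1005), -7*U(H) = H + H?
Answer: 33853338239909/15828644 ≈ 2.1387e+6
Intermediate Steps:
U(H) = -2*H/7 (U(H) = -(H + H)/7 = -2*H/7)
R = 1/2236 ≈ 0.00044723
g = -7/7079 (g = 1/(-2/7*22 - 1005) = 1/(-44/7 - 1005) = 1/(-7079/7) = -7/7079 ≈ -0.00098884)
O(I, Z) = 2 + I*Z
2138737 + O(g, R) = 2138737 + (2 - 7/7079*1/2236) = 2138737 + (2 - 7/15828644) = 2138737 + 31657281/15828644 = 33853338239909/15828644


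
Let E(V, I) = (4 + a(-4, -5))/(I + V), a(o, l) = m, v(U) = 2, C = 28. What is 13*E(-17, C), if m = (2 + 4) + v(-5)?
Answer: 156/11 ≈ 14.182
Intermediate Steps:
m = 8 (m = (2 + 4) + 2 = 6 + 2 = 8)
a(o, l) = 8
E(V, I) = 12/(I + V) (E(V, I) = (4 + 8)/(I + V) = 12/(I + V))
13*E(-17, C) = 13*(12/(28 - 17)) = 13*(12/11) = 156/11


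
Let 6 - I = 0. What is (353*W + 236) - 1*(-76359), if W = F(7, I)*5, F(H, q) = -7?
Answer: 64240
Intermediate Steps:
I = 6 (I = 6 - 1*0 = 6 + 0 = 6)
W = -35 (W = -7*5 = -35)
(353*W + 236) - 1*(-76359) = (353*(-35) + 236) - 1*(-76359) = (-12355 + 236) + 76359 = -12119 + 76359 = 64240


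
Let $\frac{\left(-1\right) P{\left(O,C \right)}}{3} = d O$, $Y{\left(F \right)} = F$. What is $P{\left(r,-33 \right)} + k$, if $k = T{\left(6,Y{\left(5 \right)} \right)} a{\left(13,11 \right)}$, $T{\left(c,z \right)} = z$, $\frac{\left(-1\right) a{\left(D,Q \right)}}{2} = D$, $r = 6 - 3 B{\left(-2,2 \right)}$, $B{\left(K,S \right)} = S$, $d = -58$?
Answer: $-130$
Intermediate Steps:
$r = 0$ ($r = 6 - 6 = 0$)
$a{\left(D,Q \right)} = - 2 D$
$P{\left(O,C \right)} = 174 O$ ($P{\left(O,C \right)} = - 3 \left(- 58 O\right) = 174 O$)
$k = -130$ ($k = 5 \left(\left(-2\right) 13\right) = 5 \left(-26\right) = -130$)
$P{\left(r,-33 \right)} + k = 174 \cdot 0 - 130 = 0 - 130 = -130$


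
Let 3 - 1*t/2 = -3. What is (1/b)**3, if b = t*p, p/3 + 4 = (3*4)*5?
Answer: 1/8193540096 ≈ 1.2205e-10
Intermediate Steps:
t = 12 (t = 6 - 2*(-3) = 6 + 6 = 12)
p = 168 (p = -12 + 3*((3*4)*5) = -12 + 3*(12*5) = -12 + 3*60 = -12 + 180 = 168)
b = 2016 (b = 12*168 = 2016)
(1/b)**3 = (1/2016)**3 = 1/8193540096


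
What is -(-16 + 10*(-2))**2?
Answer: -1296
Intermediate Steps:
-(-16 + 10*(-2))**2 = -(-16 - 20)**2 = -1*(-36)**2 = -1*1296 = -1296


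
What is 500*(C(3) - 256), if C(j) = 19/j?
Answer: -374500/3 ≈ -1.2483e+5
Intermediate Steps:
500*(C(3) - 256) = 500*(19/3 - 256) = 500*(-749/3) = -374500/3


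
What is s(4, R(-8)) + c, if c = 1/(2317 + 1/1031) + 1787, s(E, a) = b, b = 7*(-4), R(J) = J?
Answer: 4201949483/2388828 ≈ 1759.0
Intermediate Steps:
b = -28
s(E, a) = -28
c = 4268836667/2388828 (c = 1/(2317 + 1/1031) + 1787 = 1/(2388828/1031) + 1787 = 1031/2388828 + 1787 = 4268836667/2388828 ≈ 1787.0)
s(4, R(-8)) + c = -28 + 4268836667/2388828 = 4201949483/2388828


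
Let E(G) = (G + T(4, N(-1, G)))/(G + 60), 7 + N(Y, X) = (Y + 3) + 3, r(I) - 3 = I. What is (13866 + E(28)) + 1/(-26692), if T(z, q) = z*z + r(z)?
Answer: 8142788285/587224 ≈ 13867.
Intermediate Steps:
r(I) = 3 + I
N(Y, X) = -1 + Y (N(Y, X) = -7 + ((Y + 3) + 3) = -7 + ((3 + Y) + 3) = -7 + (6 + Y) = -1 + Y)
T(z, q) = 3 + z + z² (T(z, q) = z*z + (3 + z) = z² + (3 + z) = 3 + z + z²)
E(G) = (23 + G)/(60 + G) (E(G) = (G + (3 + 4 + 4²))/(G + 60) = (G + (3 + 4 + 16))/(60 + G) = (G + 23)/(60 + G) = (23 + G)/(60 + G))
(13866 + E(28)) + 1/(-26692) = (13866 + (23 + 28)/(60 + 28)) + 1/(-26692) = (13866 + 51/88) - 1/26692 = 1220259/88 - 1/26692 = 8142788285/587224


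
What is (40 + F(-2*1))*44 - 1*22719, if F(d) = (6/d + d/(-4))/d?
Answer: -20904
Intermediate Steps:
F(d) = (6/d - d/4)/d (F(d) = (6/d + d*(-1/4))/d = (6/d - d/4)/d)
(40 + F(-2*1))*44 - 1*22719 = (40 + (-1/4 + 6/(-2*1)**2))*44 - 1*22719 = (40 + (-1/4 + 6/(-2)**2))*44 - 22719 = (40 + (-1/4 + 6*(1/4)))*44 - 22719 = (40 + (-1/4 + 3/2))*44 - 22719 = (40 + 5/4)*44 - 22719 = (165/4)*44 - 22719 = 1815 - 22719 = -20904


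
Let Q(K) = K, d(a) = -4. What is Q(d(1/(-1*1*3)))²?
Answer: 16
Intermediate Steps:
Q(d(1/(-1*1*3)))² = (-4)² = 16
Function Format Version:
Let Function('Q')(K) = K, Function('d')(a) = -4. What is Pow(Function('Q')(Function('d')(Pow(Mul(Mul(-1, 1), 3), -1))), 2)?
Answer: 16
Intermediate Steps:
Pow(Function('Q')(Function('d')(Pow(Mul(Mul(-1, 1), 3), -1))), 2) = Pow(-4, 2) = 16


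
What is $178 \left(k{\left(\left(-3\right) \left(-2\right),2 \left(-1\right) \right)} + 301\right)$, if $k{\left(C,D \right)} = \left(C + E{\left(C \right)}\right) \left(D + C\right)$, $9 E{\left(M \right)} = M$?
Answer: $\frac{174974}{3} \approx 58325.0$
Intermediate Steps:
$E{\left(M \right)} = \frac{M}{9}$
$k{\left(C,D \right)} = \frac{10 C \left(C + D\right)}{9}$ ($k{\left(C,D \right)} = \left(C + \frac{C}{9}\right) \left(D + C\right) = \frac{10 C}{9} \left(C + D\right) = \frac{10 C \left(C + D\right)}{9}$)
$178 \left(k{\left(\left(-3\right) \left(-2\right),2 \left(-1\right) \right)} + 301\right) = 178 \left(\frac{10 \left(\left(-3\right) \left(-2\right)\right) \left(\left(-3\right) \left(-2\right) + 2 \left(-1\right)\right)}{9} + 301\right) = 178 \left(\frac{10}{9} \cdot 6 \left(6 - 2\right) + 301\right) = 178 \left(\frac{10}{9} \cdot 6 \cdot 4 + 301\right) = 178 \left(\frac{80}{3} + 301\right) = 178 \cdot \frac{983}{3} = \frac{174974}{3}$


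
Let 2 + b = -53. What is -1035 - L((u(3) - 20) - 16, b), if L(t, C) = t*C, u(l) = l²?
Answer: -2520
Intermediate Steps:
b = -55 (b = -2 - 53 = -55)
L(t, C) = C*t
-1035 - L((u(3) - 20) - 16, b) = -1035 - (-55)*((3² - 20) - 16) = -1035 - (-55)*((9 - 20) - 16) = -1035 - (-55)*(-11 - 16) = -1035 - (-55)*(-27) = -1035 - 1*1485 = -1035 - 1485 = -2520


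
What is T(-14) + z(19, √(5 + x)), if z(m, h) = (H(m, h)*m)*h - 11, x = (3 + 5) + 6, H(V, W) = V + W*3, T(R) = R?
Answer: 1058 + 361*√19 ≈ 2631.6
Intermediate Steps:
H(V, W) = V + 3*W
x = 14 (x = 8 + 6 = 14)
z(m, h) = -11 + h*m*(m + 3*h) (z(m, h) = ((m + 3*h)*m)*h - 11 = (m*(m + 3*h))*h - 11 = h*m*(m + 3*h) - 11 = -11 + h*m*(m + 3*h))
T(-14) + z(19, √(5 + x)) = -14 + (-11 + √(5 + 14)*19*(19 + 3*√(5 + 14))) = -14 + (-11 + √19*19*(19 + 3*√19)) = -14 + (-11 + 19*√19*(19 + 3*√19)) = -25 + 19*√19*(19 + 3*√19)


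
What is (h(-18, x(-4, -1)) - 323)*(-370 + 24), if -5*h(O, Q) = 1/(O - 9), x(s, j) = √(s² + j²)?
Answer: 15086984/135 ≈ 1.1176e+5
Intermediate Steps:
x(s, j) = √(j² + s²)
h(O, Q) = -1/(5*(-9 + O)) (h(O, Q) = -1/(5*(O - 9)) = -1/(5*(-9 + O)))
(h(-18, x(-4, -1)) - 323)*(-370 + 24) = (-1/(-45 + 5*(-18)) - 323)*(-370 + 24) = (-1/(-45 - 90) - 323)*(-346) = (-1/(-135) - 323)*(-346) = (-1*(-1/135) - 323)*(-346) = (1/135 - 323)*(-346) = -43604/135*(-346) = 15086984/135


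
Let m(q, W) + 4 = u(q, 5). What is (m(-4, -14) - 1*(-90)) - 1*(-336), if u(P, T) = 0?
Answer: 422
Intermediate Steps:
m(q, W) = -4 (m(q, W) = -4 + 0 = -4)
(m(-4, -14) - 1*(-90)) - 1*(-336) = (-4 - 1*(-90)) - 1*(-336) = (-4 + 90) + 336 = 86 + 336 = 422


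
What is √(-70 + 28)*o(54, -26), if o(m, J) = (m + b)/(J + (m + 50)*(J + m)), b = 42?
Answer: 16*I*√42/481 ≈ 0.21558*I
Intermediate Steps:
o(m, J) = (42 + m)/(J + (50 + m)*(J + m)) (o(m, J) = (m + 42)/(J + (m + 50)*(J + m)) = (42 + m)/(J + (50 + m)*(J + m)))
√(-70 + 28)*o(54, -26) = √(-70 + 28)*((42 + 54)/(54² + 50*54 + 51*(-26) - 26*54)) = √(-42)*(96/(2916 + 2700 - 1326 - 1404)) = (I*√42)*(96/2886) = (I*√42)*((1/2886)*96) = (I*√42)*(16/481) = 16*I*√42/481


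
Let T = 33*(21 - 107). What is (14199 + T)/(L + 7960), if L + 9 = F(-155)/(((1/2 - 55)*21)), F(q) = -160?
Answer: 26005329/18200159 ≈ 1.4289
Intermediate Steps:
T = -2838 (T = 33*(-86) = -2838)
L = -20281/2289 (L = -9 - 160*1/(21*(1/2 - 55)) = -9 - 160*1/(21*(½ - 55)) = -9 - 160/((-109/2*21)) = -9 - 160/(-2289/2) = -9 - 160*(-2/2289) = -9 + 320/2289 = -20281/2289 ≈ -8.8602)
(14199 + T)/(L + 7960) = (14199 - 2838)/(-20281/2289 + 7960) = 11361/(18200159/2289) = 11361*(2289/18200159) = 26005329/18200159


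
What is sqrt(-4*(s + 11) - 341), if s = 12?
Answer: I*sqrt(433) ≈ 20.809*I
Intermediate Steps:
sqrt(-4*(s + 11) - 341) = sqrt(-4*(12 + 11) - 341) = sqrt(-4*23 - 341) = sqrt(-92 - 341) = sqrt(-433) = I*sqrt(433)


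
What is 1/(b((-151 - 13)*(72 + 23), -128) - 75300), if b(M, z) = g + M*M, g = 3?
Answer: 1/242661103 ≈ 4.1210e-9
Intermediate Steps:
b(M, z) = 3 + M² (b(M, z) = 3 + M*M = 3 + M²)
1/(b((-151 - 13)*(72 + 23), -128) - 75300) = 1/((3 + ((-151 - 13)*(72 + 23))²) - 75300) = 1/((3 + (-164*95)²) - 75300) = 1/((3 + (-15580)²) - 75300) = 1/((3 + 242736400) - 75300) = 1/(242736403 - 75300) = 1/242661103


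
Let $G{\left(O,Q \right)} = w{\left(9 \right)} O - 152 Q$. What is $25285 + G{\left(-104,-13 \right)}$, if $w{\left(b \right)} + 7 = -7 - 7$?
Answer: $29445$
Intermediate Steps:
$w{\left(b \right)} = -21$ ($w{\left(b \right)} = -7 - 14 = -21$)
$G{\left(O,Q \right)} = - 152 Q - 21 O$ ($G{\left(O,Q \right)} = - 21 O - 152 Q = - 152 Q - 21 O$)
$25285 + G{\left(-104,-13 \right)} = 25285 - -4160 = 25285 + \left(1976 + 2184\right) = 25285 + 4160 = 29445$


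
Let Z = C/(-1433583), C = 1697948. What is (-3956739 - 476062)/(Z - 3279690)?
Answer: 6354788155983/4701709527218 ≈ 1.3516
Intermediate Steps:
Z = -1697948/1433583 (Z = 1697948/(-1433583) = 1697948*(-1/1433583) = -1697948/1433583 ≈ -1.1844)
(-3956739 - 476062)/(Z - 3279690) = (-3956739 - 476062)/(-1697948/1433583 - 3279690) = -4432801/(-4701709527218/1433583) = -4432801*(-1433583/4701709527218) = 6354788155983/4701709527218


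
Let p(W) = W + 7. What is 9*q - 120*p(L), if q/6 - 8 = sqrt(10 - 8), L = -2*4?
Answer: 552 + 54*sqrt(2) ≈ 628.37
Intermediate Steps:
L = -8
p(W) = 7 + W
q = 48 + 6*sqrt(2) (q = 48 + 6*sqrt(10 - 8) = 48 + 6*sqrt(2) ≈ 56.485)
9*q - 120*p(L) = 9*(48 + 6*sqrt(2)) - 120*(7 - 8) = (432 + 54*sqrt(2)) - 120*(-1) = (432 + 54*sqrt(2)) + 120 = 552 + 54*sqrt(2)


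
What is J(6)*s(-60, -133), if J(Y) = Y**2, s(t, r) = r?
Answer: -4788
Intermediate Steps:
J(6)*s(-60, -133) = 6**2*(-133) = 36*(-133) = -4788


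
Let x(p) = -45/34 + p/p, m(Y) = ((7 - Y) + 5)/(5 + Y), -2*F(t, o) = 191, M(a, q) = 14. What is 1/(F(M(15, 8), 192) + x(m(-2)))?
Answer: -17/1629 ≈ -0.010436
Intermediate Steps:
F(t, o) = -191/2 (F(t, o) = -½*191 = -191/2)
m(Y) = (12 - Y)/(5 + Y)
x(p) = -11/34 (x(p) = -45*1/34 + 1 = -45/34 + 1 = -11/34)
1/(F(M(15, 8), 192) + x(m(-2))) = 1/(-191/2 - 11/34) = 1/(-1629/17) = -17/1629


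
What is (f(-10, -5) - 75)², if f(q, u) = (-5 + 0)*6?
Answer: 11025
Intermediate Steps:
f(q, u) = -30 (f(q, u) = -5*6 = -30)
(f(-10, -5) - 75)² = (-30 - 75)² = (-105)² = 11025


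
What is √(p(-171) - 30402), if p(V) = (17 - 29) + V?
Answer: I*√30585 ≈ 174.89*I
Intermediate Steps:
p(V) = -12 + V
√(p(-171) - 30402) = √((-12 - 171) - 30402) = √(-183 - 30402) = √(-30585) = I*√30585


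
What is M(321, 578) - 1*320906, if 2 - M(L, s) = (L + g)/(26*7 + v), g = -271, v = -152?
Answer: -962717/3 ≈ -3.2091e+5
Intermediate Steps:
M(L, s) = 331/30 - L/30 (M(L, s) = 2 - (L - 271)/(26*7 - 152) = 2 - (-271 + L)/(182 - 152) = 2 - (-271 + L)/30 = 2 - (-271/30 + L/30) = 2 + (271/30 - L/30) = 331/30 - L/30)
M(321, 578) - 1*320906 = (331/30 - 1/30*321) - 1*320906 = (331/30 - 107/10) - 320906 = ⅓ - 320906 = -962717/3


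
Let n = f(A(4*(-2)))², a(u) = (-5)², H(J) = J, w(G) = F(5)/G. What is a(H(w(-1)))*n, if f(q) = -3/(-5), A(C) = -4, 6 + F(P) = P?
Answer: 9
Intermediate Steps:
F(P) = -6 + P
w(G) = -1/G (w(G) = (-6 + 5)/G = -1/G)
f(q) = ⅗ (f(q) = -3*(-⅕) = ⅗)
a(u) = 25
n = 9/25 (n = (⅗)² = 9/25 ≈ 0.36000)
a(H(w(-1)))*n = 25*(9/25) = 9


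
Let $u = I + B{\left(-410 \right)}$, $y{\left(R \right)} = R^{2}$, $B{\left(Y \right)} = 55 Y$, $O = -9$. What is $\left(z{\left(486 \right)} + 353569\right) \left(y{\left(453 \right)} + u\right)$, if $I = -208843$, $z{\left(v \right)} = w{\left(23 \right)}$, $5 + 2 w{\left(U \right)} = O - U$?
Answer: $-9257366292$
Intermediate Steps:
$w{\left(U \right)} = -7 - \frac{U}{2}$ ($w{\left(U \right)} = - \frac{5}{2} + \frac{-9 - U}{2} = - \frac{5}{2} - \left(\frac{9}{2} + \frac{U}{2}\right) = -7 - \frac{U}{2}$)
$z{\left(v \right)} = - \frac{37}{2}$ ($z{\left(v \right)} = -7 - \frac{23}{2} = - \frac{37}{2}$)
$u = -231393$ ($u = -208843 + 55 \left(-410\right) = -208843 - 22550 = -231393$)
$\left(z{\left(486 \right)} + 353569\right) \left(y{\left(453 \right)} + u\right) = \left(- \frac{37}{2} + 353569\right) \left(453^{2} - 231393\right) = \frac{707101 \left(205209 - 231393\right)}{2} = \frac{707101}{2} \left(-26184\right) = -9257366292$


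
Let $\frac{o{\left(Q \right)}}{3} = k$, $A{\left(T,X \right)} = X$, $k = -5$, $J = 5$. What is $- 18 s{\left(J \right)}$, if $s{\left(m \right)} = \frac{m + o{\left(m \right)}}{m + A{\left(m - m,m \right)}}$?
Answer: $18$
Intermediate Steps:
$o{\left(Q \right)} = -15$ ($o{\left(Q \right)} = 3 \left(-5\right) = -15$)
$s{\left(m \right)} = \frac{-15 + m}{2 m}$ ($s{\left(m \right)} = \frac{m - 15}{m + m} = \frac{-15 + m}{2 m}$)
$- 18 s{\left(J \right)} = - 18 \frac{-15 + 5}{2 \cdot 5} = - 18 \cdot \frac{1}{2} \cdot \frac{1}{5} \left(-10\right) = \left(-18\right) \left(-1\right) = 18$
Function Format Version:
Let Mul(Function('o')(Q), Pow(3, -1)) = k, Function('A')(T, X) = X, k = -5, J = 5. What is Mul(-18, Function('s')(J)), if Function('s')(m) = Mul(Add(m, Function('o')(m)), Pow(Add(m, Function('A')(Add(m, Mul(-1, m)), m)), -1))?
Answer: 18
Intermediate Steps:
Function('o')(Q) = -15 (Function('o')(Q) = Mul(3, -5) = -15)
Function('s')(m) = Mul(Rational(1, 2), Pow(m, -1), Add(-15, m)) (Function('s')(m) = Mul(Add(m, -15), Pow(Add(m, m), -1)) = Mul(Add(-15, m), Pow(Mul(2, m), -1)) = Mul(Add(-15, m), Mul(Rational(1, 2), Pow(m, -1))) = Mul(Rational(1, 2), Pow(m, -1), Add(-15, m)))
Mul(-18, Function('s')(J)) = Mul(-18, Mul(Rational(1, 2), Pow(5, -1), Add(-15, 5))) = Mul(-18, Mul(Rational(1, 2), Rational(1, 5), -10)) = Mul(-18, -1) = 18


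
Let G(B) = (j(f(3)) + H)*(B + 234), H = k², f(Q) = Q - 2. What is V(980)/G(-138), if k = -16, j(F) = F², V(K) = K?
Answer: 245/6168 ≈ 0.039721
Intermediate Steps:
f(Q) = -2 + Q
H = 256 (H = (-16)² = 256)
G(B) = 60138 + 257*B (G(B) = ((-2 + 3)² + 256)*(B + 234) = (1² + 256)*(234 + B) = (1 + 256)*(234 + B) = 257*(234 + B) = 60138 + 257*B)
V(980)/G(-138) = 980/(60138 + 257*(-138)) = 980/(60138 - 35466) = 980/24672 = 980*(1/24672) = 245/6168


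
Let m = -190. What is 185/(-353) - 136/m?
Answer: 6429/33535 ≈ 0.19171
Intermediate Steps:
185/(-353) - 136/m = 185/(-353) - 136/(-190) = 185*(-1/353) - 136*(-1/190) = -185/353 + 68/95 = 6429/33535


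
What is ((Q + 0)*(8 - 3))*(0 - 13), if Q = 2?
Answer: -130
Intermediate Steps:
((Q + 0)*(8 - 3))*(0 - 13) = ((2 + 0)*(8 - 3))*(0 - 13) = (2*5)*(-13) = 10*(-13) = -130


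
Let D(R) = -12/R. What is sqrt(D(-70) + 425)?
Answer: sqrt(520835)/35 ≈ 20.620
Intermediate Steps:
sqrt(D(-70) + 425) = sqrt(-12/(-70) + 425) = sqrt(-12*(-1/70) + 425) = sqrt(6/35 + 425) = sqrt(14881/35) = sqrt(520835)/35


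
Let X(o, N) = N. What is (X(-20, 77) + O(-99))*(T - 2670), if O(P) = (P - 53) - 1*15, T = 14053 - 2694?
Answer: -782010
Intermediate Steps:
T = 11359
O(P) = -68 + P (O(P) = (-53 + P) - 15 = -68 + P)
(X(-20, 77) + O(-99))*(T - 2670) = (77 + (-68 - 99))*(11359 - 2670) = (77 - 167)*8689 = -90*8689 = -782010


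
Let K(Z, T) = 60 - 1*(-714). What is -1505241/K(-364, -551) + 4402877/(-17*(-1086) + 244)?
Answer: -687478093/402179 ≈ -1709.4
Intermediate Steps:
K(Z, T) = 774 (K(Z, T) = 60 + 714 = 774)
-1505241/K(-364, -551) + 4402877/(-17*(-1086) + 244) = -1505241/774 + 4402877/(-17*(-1086) + 244) = -1505241*1/774 + 4402877/(18462 + 244) = -167249/86 + 4402877/18706 = -687478093/402179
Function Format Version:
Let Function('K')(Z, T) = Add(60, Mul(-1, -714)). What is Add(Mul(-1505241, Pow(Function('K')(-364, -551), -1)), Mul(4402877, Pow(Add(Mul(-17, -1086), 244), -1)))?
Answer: Rational(-687478093, 402179) ≈ -1709.4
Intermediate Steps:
Function('K')(Z, T) = 774 (Function('K')(Z, T) = Add(60, 714) = 774)
Add(Mul(-1505241, Pow(Function('K')(-364, -551), -1)), Mul(4402877, Pow(Add(Mul(-17, -1086), 244), -1))) = Add(Mul(-1505241, Pow(774, -1)), Mul(4402877, Pow(Add(Mul(-17, -1086), 244), -1))) = Add(Mul(-1505241, Rational(1, 774)), Mul(4402877, Pow(Add(18462, 244), -1))) = Add(Rational(-167249, 86), Mul(4402877, Pow(18706, -1))) = Add(Rational(-167249, 86), Mul(4402877, Rational(1, 18706))) = Add(Rational(-167249, 86), Rational(4402877, 18706)) = Rational(-687478093, 402179)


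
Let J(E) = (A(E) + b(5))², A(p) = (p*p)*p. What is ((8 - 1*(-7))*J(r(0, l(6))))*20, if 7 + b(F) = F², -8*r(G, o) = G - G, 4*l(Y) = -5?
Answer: 97200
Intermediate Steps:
l(Y) = -5/4 (l(Y) = (¼)*(-5) = -5/4)
r(G, o) = 0 (r(G, o) = -(G - G)/8 = -⅛*0 = 0)
A(p) = p³ (A(p) = p²*p = p³)
b(F) = -7 + F²
J(E) = (18 + E³)² (J(E) = (E³ + (-7 + 5²))² = (E³ + (-7 + 25))² = (E³ + 18)² = (18 + E³)²)
((8 - 1*(-7))*J(r(0, l(6))))*20 = ((8 - 1*(-7))*(18 + 0³)²)*20 = ((8 + 7)*(18 + 0)²)*20 = (15*18²)*20 = (15*324)*20 = 4860*20 = 97200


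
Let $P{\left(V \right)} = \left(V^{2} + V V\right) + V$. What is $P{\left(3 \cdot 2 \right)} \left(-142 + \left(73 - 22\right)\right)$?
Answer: $-7098$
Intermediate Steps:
$P{\left(V \right)} = V + 2 V^{2}$ ($P{\left(V \right)} = \left(V^{2} + V^{2}\right) + V = 2 V^{2} + V = V + 2 V^{2}$)
$P{\left(3 \cdot 2 \right)} \left(-142 + \left(73 - 22\right)\right) = 3 \cdot 2 \left(1 + 2 \cdot 3 \cdot 2\right) \left(-142 + \left(73 - 22\right)\right) = 6 \left(1 + 2 \cdot 6\right) \left(-142 + \left(73 - 22\right)\right) = 6 \left(1 + 12\right) \left(-142 + 51\right) = 6 \cdot 13 \left(-91\right) = 78 \left(-91\right) = -7098$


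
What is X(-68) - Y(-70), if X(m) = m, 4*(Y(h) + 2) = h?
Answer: -97/2 ≈ -48.500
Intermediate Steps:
Y(h) = -2 + h/4
X(-68) - Y(-70) = -68 - (-2 + (¼)*(-70)) = -68 - (-2 - 35/2) = -68 - 1*(-39/2) = -68 + 39/2 = -97/2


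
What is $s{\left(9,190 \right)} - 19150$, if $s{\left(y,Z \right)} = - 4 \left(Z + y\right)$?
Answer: $-19946$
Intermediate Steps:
$s{\left(y,Z \right)} = - 4 Z - 4 y$
$s{\left(9,190 \right)} - 19150 = \left(\left(-4\right) 190 - 36\right) - 19150 = \left(-760 - 36\right) - 19150 = -796 - 19150 = -19946$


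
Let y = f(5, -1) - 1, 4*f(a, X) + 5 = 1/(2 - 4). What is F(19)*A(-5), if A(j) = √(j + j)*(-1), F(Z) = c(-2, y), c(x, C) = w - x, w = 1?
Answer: -3*I*√10 ≈ -9.4868*I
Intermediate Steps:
f(a, X) = -11/8 (f(a, X) = -5/4 + 1/(4*(2 - 4)) = -5/4 + (¼)/(-2) = -5/4 + (¼)*(-½) = -5/4 - ⅛ = -11/8)
y = -19/8 (y = -11/8 - 1 = -19/8 ≈ -2.3750)
c(x, C) = 1 - x
F(Z) = 3 (F(Z) = 1 - 1*(-2) = 1 + 2 = 3)
A(j) = -√2*√j (A(j) = √(2*j)*(-1) = (√2*√j)*(-1) = -√2*√j)
F(19)*A(-5) = 3*(-√2*√(-5)) = 3*(-√2*I*√5) = 3*(-I*√10) = -3*I*√10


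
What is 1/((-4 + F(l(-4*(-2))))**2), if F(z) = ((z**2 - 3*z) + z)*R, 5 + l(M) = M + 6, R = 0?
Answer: 1/16 ≈ 0.062500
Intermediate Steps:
l(M) = 1 + M (l(M) = -5 + (M + 6) = -5 + (6 + M) = 1 + M)
F(z) = 0 (F(z) = ((z**2 - 3*z) + z)*0 = (z**2 - 2*z)*0 = 0)
1/((-4 + F(l(-4*(-2))))**2) = 1/((-4 + 0)**2) = 1/((-4)**2) = 1/16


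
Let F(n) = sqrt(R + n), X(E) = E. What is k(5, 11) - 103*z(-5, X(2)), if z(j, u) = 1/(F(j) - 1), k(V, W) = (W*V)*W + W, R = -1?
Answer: (616*sqrt(6) + 719*I)/(I + sqrt(6)) ≈ 630.71 + 36.042*I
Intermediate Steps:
k(V, W) = W + V*W**2 (k(V, W) = (V*W)*W + W = V*W**2 + W = W + V*W**2)
F(n) = sqrt(-1 + n)
z(j, u) = 1/(-1 + sqrt(-1 + j)) (z(j, u) = 1/(sqrt(-1 + j) - 1) = 1/(-1 + sqrt(-1 + j)))
k(5, 11) - 103*z(-5, X(2)) = 11*(1 + 5*11) - 103/(-1 + sqrt(-1 - 5)) = 11*(1 + 55) - 103/(-1 + sqrt(-6)) = 11*56 - 103/(-1 + I*sqrt(6)) = 616 - 103/(-1 + I*sqrt(6))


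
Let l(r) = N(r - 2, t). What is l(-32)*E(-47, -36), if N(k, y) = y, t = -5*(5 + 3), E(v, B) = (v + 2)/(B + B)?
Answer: -25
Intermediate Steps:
E(v, B) = (2 + v)/(2*B) (E(v, B) = (2 + v)/((2*B)) = (2 + v)*(1/(2*B)) = (2 + v)/(2*B))
t = -40 (t = -5*8 = -40)
l(r) = -40
l(-32)*E(-47, -36) = -20*(2 - 47)/(-36) = -20*(-1)*(-45)/36 = -40*5/8 = -25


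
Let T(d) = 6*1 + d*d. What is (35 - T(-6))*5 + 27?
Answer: -8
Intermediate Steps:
T(d) = 6 + d²
(35 - T(-6))*5 + 27 = (35 - (6 + (-6)²))*5 + 27 = (35 - (6 + 36))*5 + 27 = (35 - 1*42)*5 + 27 = (35 - 42)*5 + 27 = -7*5 + 27 = -35 + 27 = -8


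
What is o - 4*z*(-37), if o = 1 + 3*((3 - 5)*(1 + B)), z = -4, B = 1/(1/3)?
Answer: -615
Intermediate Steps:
B = 3 (B = 1/(1/3) = 3)
o = -23 (o = 1 + 3*((3 - 5)*(1 + 3)) = 1 + 3*(-2*4) = 1 + 3*(-8) = 1 - 24 = -23)
o - 4*z*(-37) = -23 - 4*(-4)*(-37) = -23 + 16*(-37) = -23 - 592 = -615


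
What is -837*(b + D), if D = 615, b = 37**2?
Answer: -1660608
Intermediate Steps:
b = 1369
-837*(b + D) = -837*(1369 + 615) = -837*1984 = -1660608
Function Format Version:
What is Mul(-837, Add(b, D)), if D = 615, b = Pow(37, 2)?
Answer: -1660608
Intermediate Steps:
b = 1369
Mul(-837, Add(b, D)) = Mul(-837, Add(1369, 615)) = Mul(-837, 1984) = -1660608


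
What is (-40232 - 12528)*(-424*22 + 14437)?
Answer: -269550840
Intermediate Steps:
(-40232 - 12528)*(-424*22 + 14437) = -52760*(-9328 + 14437) = -52760*5109 = -269550840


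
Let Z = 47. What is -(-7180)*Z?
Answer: 337460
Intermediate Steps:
-(-7180)*Z = -(-7180)*47 = -1436*(-235) = 337460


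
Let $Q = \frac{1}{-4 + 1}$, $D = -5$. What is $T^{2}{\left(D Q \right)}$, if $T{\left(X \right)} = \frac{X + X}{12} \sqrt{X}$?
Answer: $\frac{125}{972} \approx 0.1286$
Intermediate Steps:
$Q = - \frac{1}{3}$ ($Q = \frac{1}{-3} = - \frac{1}{3} \approx -0.33333$)
$T{\left(X \right)} = \frac{X^{\frac{3}{2}}}{6}$ ($T{\left(X \right)} = 2 X \frac{1}{12} \sqrt{X} = \frac{X}{6} \sqrt{X} = \frac{X^{\frac{3}{2}}}{6}$)
$T^{2}{\left(D Q \right)} = \left(\frac{\left(\left(-5\right) \left(- \frac{1}{3}\right)\right)^{\frac{3}{2}}}{6}\right)^{2} = \left(\frac{\left(\frac{5}{3}\right)^{\frac{3}{2}}}{6}\right)^{2} = \left(\frac{\frac{5}{9} \sqrt{15}}{6}\right)^{2} = \left(\frac{5 \sqrt{15}}{54}\right)^{2} = \frac{125}{972}$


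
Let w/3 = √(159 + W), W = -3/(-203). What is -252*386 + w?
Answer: -97272 + 6*√1638210/203 ≈ -97234.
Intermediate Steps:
W = 3/203 (W = -3*(-1/203) = 3/203 ≈ 0.014778)
w = 6*√1638210/203 (w = 3*√(159 + 3/203) = 3*√(32280/203) = 3*(2*√1638210/203) = 6*√1638210/203 ≈ 37.830)
-252*386 + w = -252*386 + 6*√1638210/203 = -97272 + 6*√1638210/203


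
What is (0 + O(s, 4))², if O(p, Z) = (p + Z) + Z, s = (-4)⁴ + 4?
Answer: 71824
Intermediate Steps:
s = 260 (s = 256 + 4 = 260)
O(p, Z) = p + 2*Z (O(p, Z) = (Z + p) + Z = p + 2*Z)
(0 + O(s, 4))² = (0 + (260 + 2*4))² = (0 + (260 + 8))² = (0 + 268)² = 268² = 71824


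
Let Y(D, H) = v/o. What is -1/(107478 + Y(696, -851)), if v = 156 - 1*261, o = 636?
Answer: -212/22785301 ≈ -9.3042e-6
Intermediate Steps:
v = -105 (v = 156 - 261 = -105)
Y(D, H) = -35/212 (Y(D, H) = -105/636 = -105*1/636 = -35/212)
-1/(107478 + Y(696, -851)) = -1/(107478 - 35/212) = -1/22785301/212 = -1*212/22785301 = -212/22785301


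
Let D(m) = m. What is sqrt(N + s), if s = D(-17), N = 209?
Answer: 8*sqrt(3) ≈ 13.856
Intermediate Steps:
s = -17
sqrt(N + s) = sqrt(209 - 17) = sqrt(192) = 8*sqrt(3)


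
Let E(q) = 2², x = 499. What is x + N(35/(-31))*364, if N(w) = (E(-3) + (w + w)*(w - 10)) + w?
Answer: 10274415/961 ≈ 10691.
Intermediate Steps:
E(q) = 4
N(w) = 4 + w + 2*w*(-10 + w) (N(w) = (4 + (w + w)*(w - 10)) + w = (4 + (2*w)*(-10 + w)) + w = (4 + 2*w*(-10 + w)) + w = 4 + w + 2*w*(-10 + w))
x + N(35/(-31))*364 = 499 + (4 - 665/(-31) + 2*(35/(-31))²)*364 = 499 + (4 - 665*(-1)/31 + 2*(35*(-1/31))²)*364 = 499 + (4 - 19*(-35/31) + 2*(-35/31)²)*364 = 499 + (4 + 665/31 + 2*(1225/961))*364 = 499 + (4 + 665/31 + 2450/961)*364 = 499 + (26909/961)*364 = 499 + 9794876/961 = 10274415/961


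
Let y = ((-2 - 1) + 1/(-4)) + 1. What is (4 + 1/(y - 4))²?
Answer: 9216/625 ≈ 14.746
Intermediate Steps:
y = -9/4 (y = (-3 - ¼) + 1 = -13/4 + 1 = -9/4 ≈ -2.2500)
(4 + 1/(y - 4))² = (4 + 1/(-9/4 - 4))² = (4 + 1/(-25/4))² = (4 - 4/25)² = (96/25)² = 9216/625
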